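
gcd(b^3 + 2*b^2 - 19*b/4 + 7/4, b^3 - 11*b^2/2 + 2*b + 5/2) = b - 1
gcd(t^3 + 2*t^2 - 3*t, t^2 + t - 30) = 1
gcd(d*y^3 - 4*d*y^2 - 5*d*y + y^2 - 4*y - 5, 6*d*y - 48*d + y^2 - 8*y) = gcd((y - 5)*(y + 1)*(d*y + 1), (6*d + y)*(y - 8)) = 1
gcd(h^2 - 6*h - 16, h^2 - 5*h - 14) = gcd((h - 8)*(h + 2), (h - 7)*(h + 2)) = h + 2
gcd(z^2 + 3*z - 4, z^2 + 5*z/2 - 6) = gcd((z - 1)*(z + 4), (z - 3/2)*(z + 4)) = z + 4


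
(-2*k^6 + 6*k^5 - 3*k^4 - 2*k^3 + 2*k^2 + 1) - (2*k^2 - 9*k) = -2*k^6 + 6*k^5 - 3*k^4 - 2*k^3 + 9*k + 1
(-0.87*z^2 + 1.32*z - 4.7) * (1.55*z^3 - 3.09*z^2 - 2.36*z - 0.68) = -1.3485*z^5 + 4.7343*z^4 - 9.3106*z^3 + 11.9994*z^2 + 10.1944*z + 3.196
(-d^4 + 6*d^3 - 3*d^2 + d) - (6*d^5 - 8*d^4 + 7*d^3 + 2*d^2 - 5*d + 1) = -6*d^5 + 7*d^4 - d^3 - 5*d^2 + 6*d - 1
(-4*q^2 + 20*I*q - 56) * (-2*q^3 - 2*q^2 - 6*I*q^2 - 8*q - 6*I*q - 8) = 8*q^5 + 8*q^4 - 16*I*q^4 + 264*q^3 - 16*I*q^3 + 264*q^2 + 176*I*q^2 + 448*q + 176*I*q + 448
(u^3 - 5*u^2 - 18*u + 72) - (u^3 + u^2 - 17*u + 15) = -6*u^2 - u + 57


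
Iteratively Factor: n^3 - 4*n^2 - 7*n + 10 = (n - 5)*(n^2 + n - 2) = (n - 5)*(n + 2)*(n - 1)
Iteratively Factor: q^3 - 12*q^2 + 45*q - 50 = (q - 5)*(q^2 - 7*q + 10) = (q - 5)*(q - 2)*(q - 5)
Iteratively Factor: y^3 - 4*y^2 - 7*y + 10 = (y - 1)*(y^2 - 3*y - 10) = (y - 1)*(y + 2)*(y - 5)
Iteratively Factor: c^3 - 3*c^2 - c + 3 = (c - 1)*(c^2 - 2*c - 3) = (c - 1)*(c + 1)*(c - 3)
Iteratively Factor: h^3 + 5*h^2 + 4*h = (h + 1)*(h^2 + 4*h) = h*(h + 1)*(h + 4)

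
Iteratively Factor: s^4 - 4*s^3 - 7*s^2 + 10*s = (s - 5)*(s^3 + s^2 - 2*s) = s*(s - 5)*(s^2 + s - 2) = s*(s - 5)*(s + 2)*(s - 1)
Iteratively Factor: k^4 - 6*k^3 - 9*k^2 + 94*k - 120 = (k - 3)*(k^3 - 3*k^2 - 18*k + 40) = (k - 3)*(k - 2)*(k^2 - k - 20) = (k - 3)*(k - 2)*(k + 4)*(k - 5)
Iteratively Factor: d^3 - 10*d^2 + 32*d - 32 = (d - 4)*(d^2 - 6*d + 8) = (d - 4)^2*(d - 2)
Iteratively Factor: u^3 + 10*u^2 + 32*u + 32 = (u + 4)*(u^2 + 6*u + 8) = (u + 4)^2*(u + 2)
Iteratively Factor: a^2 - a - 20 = (a - 5)*(a + 4)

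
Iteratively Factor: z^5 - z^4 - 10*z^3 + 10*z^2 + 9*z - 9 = (z - 1)*(z^4 - 10*z^2 + 9) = (z - 1)^2*(z^3 + z^2 - 9*z - 9) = (z - 1)^2*(z + 1)*(z^2 - 9) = (z - 3)*(z - 1)^2*(z + 1)*(z + 3)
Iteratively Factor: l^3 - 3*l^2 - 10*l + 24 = (l - 4)*(l^2 + l - 6) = (l - 4)*(l + 3)*(l - 2)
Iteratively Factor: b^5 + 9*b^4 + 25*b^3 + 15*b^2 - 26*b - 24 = (b + 2)*(b^4 + 7*b^3 + 11*b^2 - 7*b - 12) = (b + 1)*(b + 2)*(b^3 + 6*b^2 + 5*b - 12) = (b + 1)*(b + 2)*(b + 3)*(b^2 + 3*b - 4) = (b - 1)*(b + 1)*(b + 2)*(b + 3)*(b + 4)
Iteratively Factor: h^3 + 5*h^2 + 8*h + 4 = (h + 1)*(h^2 + 4*h + 4) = (h + 1)*(h + 2)*(h + 2)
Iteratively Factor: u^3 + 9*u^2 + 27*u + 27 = (u + 3)*(u^2 + 6*u + 9) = (u + 3)^2*(u + 3)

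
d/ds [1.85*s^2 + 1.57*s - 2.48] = 3.7*s + 1.57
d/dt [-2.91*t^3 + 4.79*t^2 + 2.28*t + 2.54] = -8.73*t^2 + 9.58*t + 2.28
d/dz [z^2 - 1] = 2*z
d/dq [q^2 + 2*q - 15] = 2*q + 2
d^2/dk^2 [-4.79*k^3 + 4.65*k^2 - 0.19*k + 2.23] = 9.3 - 28.74*k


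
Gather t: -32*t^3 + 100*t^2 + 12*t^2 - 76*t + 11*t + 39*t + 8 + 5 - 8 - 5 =-32*t^3 + 112*t^2 - 26*t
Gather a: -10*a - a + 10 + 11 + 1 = 22 - 11*a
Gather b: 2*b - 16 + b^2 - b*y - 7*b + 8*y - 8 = b^2 + b*(-y - 5) + 8*y - 24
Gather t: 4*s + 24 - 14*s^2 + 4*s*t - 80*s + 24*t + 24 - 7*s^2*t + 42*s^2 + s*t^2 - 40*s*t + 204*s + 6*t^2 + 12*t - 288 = 28*s^2 + 128*s + t^2*(s + 6) + t*(-7*s^2 - 36*s + 36) - 240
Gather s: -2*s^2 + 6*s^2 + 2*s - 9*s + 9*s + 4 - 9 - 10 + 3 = 4*s^2 + 2*s - 12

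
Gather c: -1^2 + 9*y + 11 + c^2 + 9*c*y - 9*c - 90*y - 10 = c^2 + c*(9*y - 9) - 81*y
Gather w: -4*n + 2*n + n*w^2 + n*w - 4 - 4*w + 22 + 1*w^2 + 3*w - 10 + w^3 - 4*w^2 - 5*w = -2*n + w^3 + w^2*(n - 3) + w*(n - 6) + 8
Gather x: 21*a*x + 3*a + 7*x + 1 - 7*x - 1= 21*a*x + 3*a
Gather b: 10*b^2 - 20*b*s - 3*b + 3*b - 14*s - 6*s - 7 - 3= 10*b^2 - 20*b*s - 20*s - 10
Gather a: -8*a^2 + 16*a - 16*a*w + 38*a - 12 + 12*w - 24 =-8*a^2 + a*(54 - 16*w) + 12*w - 36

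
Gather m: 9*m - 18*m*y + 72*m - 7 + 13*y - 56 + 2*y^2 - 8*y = m*(81 - 18*y) + 2*y^2 + 5*y - 63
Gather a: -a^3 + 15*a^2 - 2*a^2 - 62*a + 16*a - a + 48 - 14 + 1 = -a^3 + 13*a^2 - 47*a + 35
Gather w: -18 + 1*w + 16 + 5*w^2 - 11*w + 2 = 5*w^2 - 10*w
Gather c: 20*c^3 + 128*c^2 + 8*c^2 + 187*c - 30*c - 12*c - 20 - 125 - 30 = 20*c^3 + 136*c^2 + 145*c - 175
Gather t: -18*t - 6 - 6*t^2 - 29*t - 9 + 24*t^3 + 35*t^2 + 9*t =24*t^3 + 29*t^2 - 38*t - 15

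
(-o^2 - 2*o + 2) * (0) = 0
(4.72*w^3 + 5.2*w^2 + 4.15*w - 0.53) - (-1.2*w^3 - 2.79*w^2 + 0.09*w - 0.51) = 5.92*w^3 + 7.99*w^2 + 4.06*w - 0.02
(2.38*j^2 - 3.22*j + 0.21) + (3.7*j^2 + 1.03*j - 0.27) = 6.08*j^2 - 2.19*j - 0.06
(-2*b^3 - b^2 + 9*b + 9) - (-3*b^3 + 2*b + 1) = b^3 - b^2 + 7*b + 8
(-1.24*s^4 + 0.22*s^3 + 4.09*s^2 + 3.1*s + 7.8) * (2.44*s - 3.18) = -3.0256*s^5 + 4.48*s^4 + 9.28*s^3 - 5.4422*s^2 + 9.174*s - 24.804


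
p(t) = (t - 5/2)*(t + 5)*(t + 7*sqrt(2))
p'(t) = (t - 5/2)*(t + 5) + (t - 5/2)*(t + 7*sqrt(2)) + (t + 5)*(t + 7*sqrt(2)) = 3*t^2 + 5*t + 14*sqrt(2)*t - 25/2 + 35*sqrt(2)/2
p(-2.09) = -104.31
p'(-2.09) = -26.48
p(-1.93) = -108.39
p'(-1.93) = -24.44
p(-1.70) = -113.64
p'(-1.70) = -21.24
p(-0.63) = -126.79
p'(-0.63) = -2.18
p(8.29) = 1399.67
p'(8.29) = 424.00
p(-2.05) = -105.36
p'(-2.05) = -25.98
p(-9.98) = -5.00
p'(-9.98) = 63.56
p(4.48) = 269.91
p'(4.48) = 183.56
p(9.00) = 1719.85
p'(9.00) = 478.44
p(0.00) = -123.74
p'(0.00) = 12.25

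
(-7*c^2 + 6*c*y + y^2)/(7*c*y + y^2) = (-c + y)/y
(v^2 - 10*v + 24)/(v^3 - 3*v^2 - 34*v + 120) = (v - 6)/(v^2 + v - 30)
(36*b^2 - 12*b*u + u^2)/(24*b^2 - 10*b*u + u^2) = (-6*b + u)/(-4*b + u)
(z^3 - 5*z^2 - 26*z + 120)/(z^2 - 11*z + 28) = (z^2 - z - 30)/(z - 7)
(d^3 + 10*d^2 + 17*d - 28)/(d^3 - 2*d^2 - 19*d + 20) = (d + 7)/(d - 5)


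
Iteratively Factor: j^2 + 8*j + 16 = (j + 4)*(j + 4)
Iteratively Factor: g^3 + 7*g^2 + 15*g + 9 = (g + 3)*(g^2 + 4*g + 3) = (g + 3)^2*(g + 1)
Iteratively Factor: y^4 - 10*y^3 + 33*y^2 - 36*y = (y)*(y^3 - 10*y^2 + 33*y - 36) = y*(y - 4)*(y^2 - 6*y + 9) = y*(y - 4)*(y - 3)*(y - 3)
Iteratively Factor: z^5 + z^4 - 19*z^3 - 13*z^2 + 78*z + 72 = (z - 3)*(z^4 + 4*z^3 - 7*z^2 - 34*z - 24) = (z - 3)*(z + 1)*(z^3 + 3*z^2 - 10*z - 24) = (z - 3)^2*(z + 1)*(z^2 + 6*z + 8) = (z - 3)^2*(z + 1)*(z + 2)*(z + 4)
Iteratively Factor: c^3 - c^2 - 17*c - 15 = (c - 5)*(c^2 + 4*c + 3) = (c - 5)*(c + 3)*(c + 1)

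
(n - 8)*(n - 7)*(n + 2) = n^3 - 13*n^2 + 26*n + 112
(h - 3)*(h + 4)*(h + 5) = h^3 + 6*h^2 - 7*h - 60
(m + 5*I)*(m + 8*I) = m^2 + 13*I*m - 40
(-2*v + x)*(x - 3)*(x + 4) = -2*v*x^2 - 2*v*x + 24*v + x^3 + x^2 - 12*x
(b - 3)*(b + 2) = b^2 - b - 6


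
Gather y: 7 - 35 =-28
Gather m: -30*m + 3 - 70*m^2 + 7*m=-70*m^2 - 23*m + 3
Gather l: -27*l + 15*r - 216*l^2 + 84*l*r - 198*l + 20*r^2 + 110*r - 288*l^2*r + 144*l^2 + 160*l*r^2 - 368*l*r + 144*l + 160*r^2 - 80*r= l^2*(-288*r - 72) + l*(160*r^2 - 284*r - 81) + 180*r^2 + 45*r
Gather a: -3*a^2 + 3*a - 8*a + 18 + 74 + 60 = -3*a^2 - 5*a + 152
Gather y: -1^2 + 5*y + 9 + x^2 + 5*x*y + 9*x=x^2 + 9*x + y*(5*x + 5) + 8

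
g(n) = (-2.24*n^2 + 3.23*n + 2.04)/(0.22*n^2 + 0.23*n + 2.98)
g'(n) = (3.23 - 4.48*n)/(0.22*n^2 + 0.23*n + 2.98) + (-0.44*n - 0.23)*(-2.24*n^2 + 3.23*n + 2.04)/(0.22*n^2 + 0.23*n + 2.98)^2 = (-1.2258*n^2 - 14.248*n + 9.1562)/(0.0484*n^4 + 0.1012*n^3 + 1.3641*n^2 + 1.3708*n + 8.8804)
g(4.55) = -3.45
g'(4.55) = -1.10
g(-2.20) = -4.50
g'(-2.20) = 2.76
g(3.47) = -2.14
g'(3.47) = -1.33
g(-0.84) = -0.77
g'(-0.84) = 2.34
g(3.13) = -1.67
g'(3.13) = -1.38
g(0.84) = 0.95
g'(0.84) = -0.33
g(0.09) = 0.77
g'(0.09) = 0.87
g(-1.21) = -1.70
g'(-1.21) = 2.69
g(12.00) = -7.53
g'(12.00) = -0.24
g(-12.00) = -11.26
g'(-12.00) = 0.00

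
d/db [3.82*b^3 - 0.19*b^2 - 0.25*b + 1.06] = 11.46*b^2 - 0.38*b - 0.25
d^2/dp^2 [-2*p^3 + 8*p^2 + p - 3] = 16 - 12*p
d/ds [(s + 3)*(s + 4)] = 2*s + 7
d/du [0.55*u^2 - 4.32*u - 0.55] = 1.1*u - 4.32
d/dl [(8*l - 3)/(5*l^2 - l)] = (-40*l^2 + 30*l - 3)/(l^2*(25*l^2 - 10*l + 1))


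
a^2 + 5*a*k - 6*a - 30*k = (a - 6)*(a + 5*k)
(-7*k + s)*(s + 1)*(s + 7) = -7*k*s^2 - 56*k*s - 49*k + s^3 + 8*s^2 + 7*s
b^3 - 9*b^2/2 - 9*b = b*(b - 6)*(b + 3/2)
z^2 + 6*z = z*(z + 6)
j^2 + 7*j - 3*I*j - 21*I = (j + 7)*(j - 3*I)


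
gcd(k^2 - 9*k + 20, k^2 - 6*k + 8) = k - 4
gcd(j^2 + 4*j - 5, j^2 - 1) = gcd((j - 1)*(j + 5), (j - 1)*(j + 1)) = j - 1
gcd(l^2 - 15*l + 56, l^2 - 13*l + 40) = l - 8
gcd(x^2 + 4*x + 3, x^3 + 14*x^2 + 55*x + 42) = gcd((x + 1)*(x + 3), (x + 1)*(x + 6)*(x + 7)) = x + 1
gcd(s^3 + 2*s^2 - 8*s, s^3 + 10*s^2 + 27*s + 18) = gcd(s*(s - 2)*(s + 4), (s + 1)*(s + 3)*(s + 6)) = 1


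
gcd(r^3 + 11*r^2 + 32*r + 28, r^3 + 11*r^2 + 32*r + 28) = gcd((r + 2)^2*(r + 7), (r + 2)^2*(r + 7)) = r^3 + 11*r^2 + 32*r + 28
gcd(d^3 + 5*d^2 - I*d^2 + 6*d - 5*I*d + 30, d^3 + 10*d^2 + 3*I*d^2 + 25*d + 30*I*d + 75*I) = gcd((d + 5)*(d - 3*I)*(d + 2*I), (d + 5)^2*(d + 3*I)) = d + 5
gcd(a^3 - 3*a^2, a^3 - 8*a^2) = a^2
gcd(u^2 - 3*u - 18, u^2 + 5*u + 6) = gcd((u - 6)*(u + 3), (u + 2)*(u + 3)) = u + 3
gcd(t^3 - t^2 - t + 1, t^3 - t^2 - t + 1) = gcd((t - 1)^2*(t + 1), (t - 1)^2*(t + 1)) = t^3 - t^2 - t + 1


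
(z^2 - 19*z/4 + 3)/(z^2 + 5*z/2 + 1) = (4*z^2 - 19*z + 12)/(2*(2*z^2 + 5*z + 2))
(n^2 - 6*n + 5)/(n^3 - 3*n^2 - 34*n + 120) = (n - 1)/(n^2 + 2*n - 24)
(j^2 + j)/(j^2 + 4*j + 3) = j/(j + 3)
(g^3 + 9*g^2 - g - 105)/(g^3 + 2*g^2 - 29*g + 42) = (g + 5)/(g - 2)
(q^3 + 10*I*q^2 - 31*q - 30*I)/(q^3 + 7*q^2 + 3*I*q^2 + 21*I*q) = (q^2 + 7*I*q - 10)/(q*(q + 7))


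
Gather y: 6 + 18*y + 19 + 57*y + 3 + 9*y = 84*y + 28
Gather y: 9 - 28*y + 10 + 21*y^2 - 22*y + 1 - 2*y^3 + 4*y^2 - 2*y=-2*y^3 + 25*y^2 - 52*y + 20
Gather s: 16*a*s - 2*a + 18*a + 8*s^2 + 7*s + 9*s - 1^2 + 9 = 16*a + 8*s^2 + s*(16*a + 16) + 8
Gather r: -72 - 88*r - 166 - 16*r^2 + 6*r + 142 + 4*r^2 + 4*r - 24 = -12*r^2 - 78*r - 120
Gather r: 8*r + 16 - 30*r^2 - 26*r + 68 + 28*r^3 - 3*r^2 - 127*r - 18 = 28*r^3 - 33*r^2 - 145*r + 66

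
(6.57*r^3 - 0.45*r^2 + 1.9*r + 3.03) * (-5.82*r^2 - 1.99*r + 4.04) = -38.2374*r^5 - 10.4553*r^4 + 16.3803*r^3 - 23.2336*r^2 + 1.6463*r + 12.2412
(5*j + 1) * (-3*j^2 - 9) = -15*j^3 - 3*j^2 - 45*j - 9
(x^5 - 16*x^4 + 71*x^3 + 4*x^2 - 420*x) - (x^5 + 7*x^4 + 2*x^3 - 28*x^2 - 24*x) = -23*x^4 + 69*x^3 + 32*x^2 - 396*x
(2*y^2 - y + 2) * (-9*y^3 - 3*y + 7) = -18*y^5 + 9*y^4 - 24*y^3 + 17*y^2 - 13*y + 14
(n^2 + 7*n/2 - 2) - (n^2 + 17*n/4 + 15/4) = -3*n/4 - 23/4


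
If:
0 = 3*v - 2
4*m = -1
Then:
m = -1/4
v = 2/3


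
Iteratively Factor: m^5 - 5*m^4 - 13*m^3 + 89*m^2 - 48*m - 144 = (m + 4)*(m^4 - 9*m^3 + 23*m^2 - 3*m - 36) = (m - 4)*(m + 4)*(m^3 - 5*m^2 + 3*m + 9) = (m - 4)*(m - 3)*(m + 4)*(m^2 - 2*m - 3) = (m - 4)*(m - 3)^2*(m + 4)*(m + 1)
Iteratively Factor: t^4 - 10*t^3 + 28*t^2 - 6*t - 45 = (t - 3)*(t^3 - 7*t^2 + 7*t + 15) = (t - 3)^2*(t^2 - 4*t - 5) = (t - 5)*(t - 3)^2*(t + 1)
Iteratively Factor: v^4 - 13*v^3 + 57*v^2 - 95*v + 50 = (v - 2)*(v^3 - 11*v^2 + 35*v - 25) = (v - 5)*(v - 2)*(v^2 - 6*v + 5) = (v - 5)^2*(v - 2)*(v - 1)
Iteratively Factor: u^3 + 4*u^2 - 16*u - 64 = (u - 4)*(u^2 + 8*u + 16) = (u - 4)*(u + 4)*(u + 4)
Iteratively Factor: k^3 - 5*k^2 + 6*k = (k - 3)*(k^2 - 2*k) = k*(k - 3)*(k - 2)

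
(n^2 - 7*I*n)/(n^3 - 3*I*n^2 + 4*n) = (n - 7*I)/(n^2 - 3*I*n + 4)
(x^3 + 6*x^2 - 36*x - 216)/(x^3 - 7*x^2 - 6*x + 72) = (x^2 + 12*x + 36)/(x^2 - x - 12)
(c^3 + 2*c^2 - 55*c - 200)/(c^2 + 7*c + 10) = (c^2 - 3*c - 40)/(c + 2)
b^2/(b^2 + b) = b/(b + 1)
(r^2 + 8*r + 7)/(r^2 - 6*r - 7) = (r + 7)/(r - 7)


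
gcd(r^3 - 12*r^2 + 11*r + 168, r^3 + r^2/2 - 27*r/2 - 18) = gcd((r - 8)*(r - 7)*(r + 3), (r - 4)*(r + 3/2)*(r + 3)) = r + 3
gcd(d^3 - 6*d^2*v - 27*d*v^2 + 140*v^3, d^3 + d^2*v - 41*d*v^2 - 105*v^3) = -d^2 + 2*d*v + 35*v^2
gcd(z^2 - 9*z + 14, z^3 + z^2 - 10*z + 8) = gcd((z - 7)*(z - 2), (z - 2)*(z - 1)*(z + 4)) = z - 2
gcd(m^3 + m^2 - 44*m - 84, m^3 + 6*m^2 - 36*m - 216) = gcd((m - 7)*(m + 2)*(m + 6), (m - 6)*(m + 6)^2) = m + 6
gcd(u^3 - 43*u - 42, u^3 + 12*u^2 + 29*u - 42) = u + 6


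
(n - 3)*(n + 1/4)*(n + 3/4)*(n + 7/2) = n^4 + 3*n^3/2 - 157*n^2/16 - 333*n/32 - 63/32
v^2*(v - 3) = v^3 - 3*v^2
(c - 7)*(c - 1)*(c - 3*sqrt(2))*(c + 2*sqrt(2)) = c^4 - 8*c^3 - sqrt(2)*c^3 - 5*c^2 + 8*sqrt(2)*c^2 - 7*sqrt(2)*c + 96*c - 84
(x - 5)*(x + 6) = x^2 + x - 30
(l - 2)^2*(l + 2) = l^3 - 2*l^2 - 4*l + 8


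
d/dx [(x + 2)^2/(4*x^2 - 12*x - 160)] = (-7*x^2 - 88*x - 148)/(4*(x^4 - 6*x^3 - 71*x^2 + 240*x + 1600))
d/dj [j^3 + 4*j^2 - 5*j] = 3*j^2 + 8*j - 5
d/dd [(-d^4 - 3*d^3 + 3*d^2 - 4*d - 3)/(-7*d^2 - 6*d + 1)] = (14*d^5 + 39*d^4 + 32*d^3 - 55*d^2 - 36*d - 22)/(49*d^4 + 84*d^3 + 22*d^2 - 12*d + 1)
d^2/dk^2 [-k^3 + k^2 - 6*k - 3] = 2 - 6*k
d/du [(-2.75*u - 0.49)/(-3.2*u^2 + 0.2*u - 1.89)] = (-8.8*u^2 - 3.136*u + 5.2955)/(10.24*u^4 - 1.28*u^3 + 12.136*u^2 - 0.756*u + 3.5721)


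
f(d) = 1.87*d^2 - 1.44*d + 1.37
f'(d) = 3.74*d - 1.44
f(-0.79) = 3.67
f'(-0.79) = -4.39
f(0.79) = 1.40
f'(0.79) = 1.51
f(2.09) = 6.53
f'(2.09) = 6.38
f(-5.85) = 73.79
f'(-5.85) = -23.32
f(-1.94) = 11.20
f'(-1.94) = -8.70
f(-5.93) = 75.67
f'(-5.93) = -23.62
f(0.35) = 1.10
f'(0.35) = -0.13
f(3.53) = 19.59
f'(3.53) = 11.76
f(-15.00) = 443.72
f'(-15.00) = -57.54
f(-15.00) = 443.72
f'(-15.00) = -57.54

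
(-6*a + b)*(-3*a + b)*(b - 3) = 18*a^2*b - 54*a^2 - 9*a*b^2 + 27*a*b + b^3 - 3*b^2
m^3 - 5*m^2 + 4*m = m*(m - 4)*(m - 1)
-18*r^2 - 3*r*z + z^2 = (-6*r + z)*(3*r + z)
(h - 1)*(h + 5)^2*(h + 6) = h^4 + 15*h^3 + 69*h^2 + 65*h - 150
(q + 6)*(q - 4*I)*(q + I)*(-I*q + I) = -I*q^4 - 3*q^3 - 5*I*q^3 - 15*q^2 + 2*I*q^2 + 18*q - 20*I*q + 24*I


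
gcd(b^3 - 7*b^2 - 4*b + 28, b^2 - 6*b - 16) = b + 2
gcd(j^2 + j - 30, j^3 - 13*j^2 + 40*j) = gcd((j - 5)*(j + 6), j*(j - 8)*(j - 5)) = j - 5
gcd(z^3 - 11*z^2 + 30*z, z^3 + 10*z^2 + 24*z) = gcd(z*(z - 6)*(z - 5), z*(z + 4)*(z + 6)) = z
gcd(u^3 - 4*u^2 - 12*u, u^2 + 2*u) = u^2 + 2*u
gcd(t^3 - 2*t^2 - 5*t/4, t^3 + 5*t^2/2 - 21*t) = t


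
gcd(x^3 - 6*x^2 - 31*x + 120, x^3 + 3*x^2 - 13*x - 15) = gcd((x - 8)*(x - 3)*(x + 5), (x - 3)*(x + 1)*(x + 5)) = x^2 + 2*x - 15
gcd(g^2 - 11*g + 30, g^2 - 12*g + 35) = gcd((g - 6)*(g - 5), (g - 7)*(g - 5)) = g - 5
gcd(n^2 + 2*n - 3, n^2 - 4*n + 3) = n - 1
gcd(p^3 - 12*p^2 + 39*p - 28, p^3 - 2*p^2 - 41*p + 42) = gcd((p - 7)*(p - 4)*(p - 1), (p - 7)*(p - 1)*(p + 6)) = p^2 - 8*p + 7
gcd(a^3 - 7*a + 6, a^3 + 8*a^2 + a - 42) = a^2 + a - 6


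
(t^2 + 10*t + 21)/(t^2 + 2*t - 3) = (t + 7)/(t - 1)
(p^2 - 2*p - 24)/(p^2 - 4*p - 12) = (p + 4)/(p + 2)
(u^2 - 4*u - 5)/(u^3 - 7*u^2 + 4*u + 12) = (u - 5)/(u^2 - 8*u + 12)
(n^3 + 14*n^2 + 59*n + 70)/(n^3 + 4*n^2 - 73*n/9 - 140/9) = 9*(n^2 + 9*n + 14)/(9*n^2 - 9*n - 28)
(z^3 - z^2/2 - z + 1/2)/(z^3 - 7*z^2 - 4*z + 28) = (z^3 - z^2/2 - z + 1/2)/(z^3 - 7*z^2 - 4*z + 28)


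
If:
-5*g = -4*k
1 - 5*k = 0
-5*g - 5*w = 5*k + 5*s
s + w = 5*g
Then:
No Solution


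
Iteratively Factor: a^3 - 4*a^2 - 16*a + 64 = (a + 4)*(a^2 - 8*a + 16) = (a - 4)*(a + 4)*(a - 4)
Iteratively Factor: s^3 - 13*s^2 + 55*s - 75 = (s - 3)*(s^2 - 10*s + 25) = (s - 5)*(s - 3)*(s - 5)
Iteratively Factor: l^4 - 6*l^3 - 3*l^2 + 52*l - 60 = (l - 5)*(l^3 - l^2 - 8*l + 12) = (l - 5)*(l + 3)*(l^2 - 4*l + 4) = (l - 5)*(l - 2)*(l + 3)*(l - 2)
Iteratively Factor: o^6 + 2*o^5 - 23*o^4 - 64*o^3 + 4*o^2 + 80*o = (o - 1)*(o^5 + 3*o^4 - 20*o^3 - 84*o^2 - 80*o) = o*(o - 1)*(o^4 + 3*o^3 - 20*o^2 - 84*o - 80) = o*(o - 1)*(o + 2)*(o^3 + o^2 - 22*o - 40) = o*(o - 1)*(o + 2)^2*(o^2 - o - 20) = o*(o - 5)*(o - 1)*(o + 2)^2*(o + 4)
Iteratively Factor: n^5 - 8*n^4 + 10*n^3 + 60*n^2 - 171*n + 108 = (n - 3)*(n^4 - 5*n^3 - 5*n^2 + 45*n - 36) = (n - 3)*(n + 3)*(n^3 - 8*n^2 + 19*n - 12) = (n - 4)*(n - 3)*(n + 3)*(n^2 - 4*n + 3) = (n - 4)*(n - 3)*(n - 1)*(n + 3)*(n - 3)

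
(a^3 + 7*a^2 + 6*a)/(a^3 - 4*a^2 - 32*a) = (a^2 + 7*a + 6)/(a^2 - 4*a - 32)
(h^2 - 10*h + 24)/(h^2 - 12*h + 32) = (h - 6)/(h - 8)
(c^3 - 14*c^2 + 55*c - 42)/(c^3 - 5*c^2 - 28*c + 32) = (c^2 - 13*c + 42)/(c^2 - 4*c - 32)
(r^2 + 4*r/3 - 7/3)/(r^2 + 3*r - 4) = (r + 7/3)/(r + 4)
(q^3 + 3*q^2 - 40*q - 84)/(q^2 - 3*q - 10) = (q^2 + q - 42)/(q - 5)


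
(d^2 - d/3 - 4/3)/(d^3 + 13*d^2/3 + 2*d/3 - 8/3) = (3*d - 4)/(3*d^2 + 10*d - 8)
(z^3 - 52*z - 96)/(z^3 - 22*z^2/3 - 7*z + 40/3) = 3*(z^2 + 8*z + 12)/(3*z^2 + 2*z - 5)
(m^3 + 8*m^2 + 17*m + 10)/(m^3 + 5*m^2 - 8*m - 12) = (m^2 + 7*m + 10)/(m^2 + 4*m - 12)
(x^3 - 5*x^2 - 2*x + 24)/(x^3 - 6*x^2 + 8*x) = (x^2 - x - 6)/(x*(x - 2))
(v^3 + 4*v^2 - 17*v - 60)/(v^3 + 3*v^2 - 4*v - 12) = (v^2 + v - 20)/(v^2 - 4)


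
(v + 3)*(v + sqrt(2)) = v^2 + sqrt(2)*v + 3*v + 3*sqrt(2)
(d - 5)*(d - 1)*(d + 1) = d^3 - 5*d^2 - d + 5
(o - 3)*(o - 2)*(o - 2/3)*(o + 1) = o^4 - 14*o^3/3 + 11*o^2/3 + 16*o/3 - 4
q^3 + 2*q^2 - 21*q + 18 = (q - 3)*(q - 1)*(q + 6)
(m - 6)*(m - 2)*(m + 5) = m^3 - 3*m^2 - 28*m + 60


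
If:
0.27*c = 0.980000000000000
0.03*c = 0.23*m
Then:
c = 3.63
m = 0.47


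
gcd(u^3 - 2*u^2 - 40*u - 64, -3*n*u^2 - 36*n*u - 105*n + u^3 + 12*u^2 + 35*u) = 1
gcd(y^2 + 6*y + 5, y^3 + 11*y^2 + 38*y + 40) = y + 5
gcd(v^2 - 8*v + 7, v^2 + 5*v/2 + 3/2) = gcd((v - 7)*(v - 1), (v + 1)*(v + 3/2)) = 1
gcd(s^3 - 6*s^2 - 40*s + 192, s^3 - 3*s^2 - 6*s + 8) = s - 4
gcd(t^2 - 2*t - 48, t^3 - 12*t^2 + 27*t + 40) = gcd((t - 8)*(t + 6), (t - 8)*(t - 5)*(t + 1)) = t - 8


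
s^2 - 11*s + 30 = (s - 6)*(s - 5)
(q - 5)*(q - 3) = q^2 - 8*q + 15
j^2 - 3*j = j*(j - 3)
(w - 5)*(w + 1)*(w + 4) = w^3 - 21*w - 20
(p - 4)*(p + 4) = p^2 - 16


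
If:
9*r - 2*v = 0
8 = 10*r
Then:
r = 4/5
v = 18/5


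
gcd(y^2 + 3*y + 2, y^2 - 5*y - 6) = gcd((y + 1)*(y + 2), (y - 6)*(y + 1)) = y + 1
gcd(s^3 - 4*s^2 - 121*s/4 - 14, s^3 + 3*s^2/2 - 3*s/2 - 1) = s + 1/2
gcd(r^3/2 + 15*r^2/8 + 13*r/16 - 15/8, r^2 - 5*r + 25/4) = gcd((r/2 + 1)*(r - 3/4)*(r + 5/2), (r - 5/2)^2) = 1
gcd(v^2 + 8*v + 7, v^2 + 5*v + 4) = v + 1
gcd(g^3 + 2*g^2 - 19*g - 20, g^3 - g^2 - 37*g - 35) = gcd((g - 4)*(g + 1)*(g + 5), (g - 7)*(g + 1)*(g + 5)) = g^2 + 6*g + 5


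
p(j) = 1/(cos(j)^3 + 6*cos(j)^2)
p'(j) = (3*sin(j)*cos(j)^2 + 12*sin(j)*cos(j))/(cos(j)^3 + 6*cos(j)^2)^2 = 3*(cos(j) + 4)*sin(j)/((cos(j) + 6)^2*cos(j)^3)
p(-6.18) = 0.14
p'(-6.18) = 0.03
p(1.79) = 3.66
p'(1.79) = -32.21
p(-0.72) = 0.26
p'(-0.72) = -0.49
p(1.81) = 3.09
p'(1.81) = -24.83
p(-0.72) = 0.26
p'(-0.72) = -0.49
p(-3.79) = 0.30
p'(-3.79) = -0.42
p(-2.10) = 0.71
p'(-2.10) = 2.33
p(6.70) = 0.17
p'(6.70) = 0.16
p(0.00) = 0.14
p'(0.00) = 0.00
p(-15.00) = 0.33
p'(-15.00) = 0.53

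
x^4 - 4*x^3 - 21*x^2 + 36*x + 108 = (x - 6)*(x - 3)*(x + 2)*(x + 3)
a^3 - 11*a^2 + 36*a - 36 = (a - 6)*(a - 3)*(a - 2)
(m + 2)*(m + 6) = m^2 + 8*m + 12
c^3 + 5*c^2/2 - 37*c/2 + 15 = (c - 5/2)*(c - 1)*(c + 6)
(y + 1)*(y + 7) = y^2 + 8*y + 7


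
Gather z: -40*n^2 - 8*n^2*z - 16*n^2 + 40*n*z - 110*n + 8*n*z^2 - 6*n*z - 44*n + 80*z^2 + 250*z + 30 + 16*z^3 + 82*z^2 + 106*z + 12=-56*n^2 - 154*n + 16*z^3 + z^2*(8*n + 162) + z*(-8*n^2 + 34*n + 356) + 42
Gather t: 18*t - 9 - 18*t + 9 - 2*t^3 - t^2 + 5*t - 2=-2*t^3 - t^2 + 5*t - 2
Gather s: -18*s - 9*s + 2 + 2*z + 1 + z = -27*s + 3*z + 3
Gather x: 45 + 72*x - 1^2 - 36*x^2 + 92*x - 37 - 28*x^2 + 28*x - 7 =-64*x^2 + 192*x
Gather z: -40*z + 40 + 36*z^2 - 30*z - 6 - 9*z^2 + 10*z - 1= 27*z^2 - 60*z + 33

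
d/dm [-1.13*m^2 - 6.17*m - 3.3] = -2.26*m - 6.17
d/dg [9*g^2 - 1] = 18*g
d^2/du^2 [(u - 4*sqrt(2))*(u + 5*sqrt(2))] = 2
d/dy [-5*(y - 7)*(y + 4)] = 15 - 10*y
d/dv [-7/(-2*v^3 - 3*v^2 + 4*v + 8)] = 14*(-3*v^2 - 3*v + 2)/(2*v^3 + 3*v^2 - 4*v - 8)^2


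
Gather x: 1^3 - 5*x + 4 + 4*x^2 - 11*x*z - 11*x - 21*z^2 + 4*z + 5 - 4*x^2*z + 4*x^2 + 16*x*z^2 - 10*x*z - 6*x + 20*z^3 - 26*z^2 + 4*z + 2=x^2*(8 - 4*z) + x*(16*z^2 - 21*z - 22) + 20*z^3 - 47*z^2 + 8*z + 12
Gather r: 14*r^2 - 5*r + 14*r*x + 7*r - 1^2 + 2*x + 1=14*r^2 + r*(14*x + 2) + 2*x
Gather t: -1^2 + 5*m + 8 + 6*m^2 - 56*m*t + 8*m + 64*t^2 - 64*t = 6*m^2 + 13*m + 64*t^2 + t*(-56*m - 64) + 7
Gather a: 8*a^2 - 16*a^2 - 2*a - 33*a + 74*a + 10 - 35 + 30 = -8*a^2 + 39*a + 5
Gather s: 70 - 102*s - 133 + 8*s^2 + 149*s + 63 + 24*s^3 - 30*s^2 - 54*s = 24*s^3 - 22*s^2 - 7*s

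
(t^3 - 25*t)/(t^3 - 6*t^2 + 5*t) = (t + 5)/(t - 1)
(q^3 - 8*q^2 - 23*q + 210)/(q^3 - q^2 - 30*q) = (q - 7)/q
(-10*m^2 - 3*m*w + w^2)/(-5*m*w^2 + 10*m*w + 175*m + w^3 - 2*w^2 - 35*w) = (2*m + w)/(w^2 - 2*w - 35)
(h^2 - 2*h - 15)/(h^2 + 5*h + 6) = (h - 5)/(h + 2)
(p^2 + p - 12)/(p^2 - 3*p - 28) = (p - 3)/(p - 7)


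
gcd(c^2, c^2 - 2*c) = c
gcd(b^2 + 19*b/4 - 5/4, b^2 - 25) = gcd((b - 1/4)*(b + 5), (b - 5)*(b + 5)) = b + 5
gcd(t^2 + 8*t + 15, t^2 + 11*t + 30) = t + 5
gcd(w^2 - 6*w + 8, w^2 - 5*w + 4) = w - 4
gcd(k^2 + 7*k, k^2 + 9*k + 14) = k + 7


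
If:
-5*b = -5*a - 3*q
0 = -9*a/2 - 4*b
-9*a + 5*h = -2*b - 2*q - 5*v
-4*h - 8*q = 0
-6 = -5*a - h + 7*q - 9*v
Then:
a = 48/49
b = -54/49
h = 340/49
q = -170/49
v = -164/49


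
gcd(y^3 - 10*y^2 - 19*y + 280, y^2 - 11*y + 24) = y - 8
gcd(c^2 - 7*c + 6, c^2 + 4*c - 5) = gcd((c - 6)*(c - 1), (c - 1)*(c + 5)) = c - 1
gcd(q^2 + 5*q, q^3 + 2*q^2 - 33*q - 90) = q + 5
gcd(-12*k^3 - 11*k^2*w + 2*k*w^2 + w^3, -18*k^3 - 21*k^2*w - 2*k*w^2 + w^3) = k + w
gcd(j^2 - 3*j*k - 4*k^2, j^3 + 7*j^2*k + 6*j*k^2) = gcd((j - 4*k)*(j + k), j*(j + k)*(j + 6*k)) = j + k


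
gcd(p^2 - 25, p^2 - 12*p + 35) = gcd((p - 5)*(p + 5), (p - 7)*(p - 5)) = p - 5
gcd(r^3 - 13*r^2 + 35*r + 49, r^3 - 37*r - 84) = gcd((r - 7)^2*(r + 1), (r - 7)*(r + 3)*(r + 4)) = r - 7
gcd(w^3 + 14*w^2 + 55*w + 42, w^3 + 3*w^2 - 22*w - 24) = w^2 + 7*w + 6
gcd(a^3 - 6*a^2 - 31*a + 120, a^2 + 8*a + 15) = a + 5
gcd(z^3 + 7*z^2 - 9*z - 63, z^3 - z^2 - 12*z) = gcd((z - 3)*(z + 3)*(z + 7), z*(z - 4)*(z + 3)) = z + 3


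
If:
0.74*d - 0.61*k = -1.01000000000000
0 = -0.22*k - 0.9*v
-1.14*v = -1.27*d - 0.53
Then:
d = -0.62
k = 0.91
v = -0.22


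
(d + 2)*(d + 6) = d^2 + 8*d + 12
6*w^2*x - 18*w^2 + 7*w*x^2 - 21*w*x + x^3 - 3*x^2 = (w + x)*(6*w + x)*(x - 3)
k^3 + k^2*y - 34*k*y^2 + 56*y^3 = (k - 4*y)*(k - 2*y)*(k + 7*y)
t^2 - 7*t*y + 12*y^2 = (t - 4*y)*(t - 3*y)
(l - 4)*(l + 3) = l^2 - l - 12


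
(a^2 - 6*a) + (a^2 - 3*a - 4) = 2*a^2 - 9*a - 4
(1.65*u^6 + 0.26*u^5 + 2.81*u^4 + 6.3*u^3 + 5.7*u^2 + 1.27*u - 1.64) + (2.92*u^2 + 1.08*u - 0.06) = 1.65*u^6 + 0.26*u^5 + 2.81*u^4 + 6.3*u^3 + 8.62*u^2 + 2.35*u - 1.7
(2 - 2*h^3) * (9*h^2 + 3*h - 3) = -18*h^5 - 6*h^4 + 6*h^3 + 18*h^2 + 6*h - 6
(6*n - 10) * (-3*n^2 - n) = -18*n^3 + 24*n^2 + 10*n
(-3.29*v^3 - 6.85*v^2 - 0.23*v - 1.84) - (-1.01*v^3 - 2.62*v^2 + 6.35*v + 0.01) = -2.28*v^3 - 4.23*v^2 - 6.58*v - 1.85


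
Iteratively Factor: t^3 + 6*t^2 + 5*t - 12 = (t + 3)*(t^2 + 3*t - 4) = (t - 1)*(t + 3)*(t + 4)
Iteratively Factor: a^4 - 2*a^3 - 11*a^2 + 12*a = (a + 3)*(a^3 - 5*a^2 + 4*a) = (a - 1)*(a + 3)*(a^2 - 4*a) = (a - 4)*(a - 1)*(a + 3)*(a)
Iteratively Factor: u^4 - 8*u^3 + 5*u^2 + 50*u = (u)*(u^3 - 8*u^2 + 5*u + 50) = u*(u - 5)*(u^2 - 3*u - 10) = u*(u - 5)^2*(u + 2)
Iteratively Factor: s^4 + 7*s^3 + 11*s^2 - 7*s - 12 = (s + 3)*(s^3 + 4*s^2 - s - 4) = (s + 3)*(s + 4)*(s^2 - 1) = (s - 1)*(s + 3)*(s + 4)*(s + 1)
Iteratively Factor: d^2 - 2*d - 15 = (d + 3)*(d - 5)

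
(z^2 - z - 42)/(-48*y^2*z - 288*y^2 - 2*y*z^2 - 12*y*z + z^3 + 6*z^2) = (7 - z)/(48*y^2 + 2*y*z - z^2)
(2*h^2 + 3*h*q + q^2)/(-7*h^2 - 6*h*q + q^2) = (2*h + q)/(-7*h + q)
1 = 1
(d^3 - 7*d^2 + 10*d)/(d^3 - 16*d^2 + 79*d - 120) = d*(d - 2)/(d^2 - 11*d + 24)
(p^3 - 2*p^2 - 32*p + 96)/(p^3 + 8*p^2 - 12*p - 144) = (p - 4)/(p + 6)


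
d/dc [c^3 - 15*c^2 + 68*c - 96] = 3*c^2 - 30*c + 68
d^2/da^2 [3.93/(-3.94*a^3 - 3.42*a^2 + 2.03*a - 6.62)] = ((92.9052*a + 26.8812)*(3.94*a^3 + 3.42*a^2 - 2.03*a + 6.62) - 3.93*(11.82*a^2 + 6.84*a - 2.03)*(23.64*a^2 + 13.68*a - 4.06))/(3.94*a^3 + 3.42*a^2 - 2.03*a + 6.62)^3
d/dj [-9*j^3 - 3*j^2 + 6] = 3*j*(-9*j - 2)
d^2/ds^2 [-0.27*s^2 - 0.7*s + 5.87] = -0.540000000000000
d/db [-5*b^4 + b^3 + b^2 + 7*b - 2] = -20*b^3 + 3*b^2 + 2*b + 7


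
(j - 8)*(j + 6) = j^2 - 2*j - 48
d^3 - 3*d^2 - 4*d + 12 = (d - 3)*(d - 2)*(d + 2)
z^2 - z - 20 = (z - 5)*(z + 4)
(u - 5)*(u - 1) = u^2 - 6*u + 5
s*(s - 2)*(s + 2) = s^3 - 4*s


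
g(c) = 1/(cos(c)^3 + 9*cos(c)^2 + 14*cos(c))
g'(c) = (3*sin(c)*cos(c)^2 + 18*sin(c)*cos(c) + 14*sin(c))/(cos(c)^3 + 9*cos(c)^2 + 14*cos(c))^2 = (3*sin(c) + 14*sin(c)/cos(c)^2 + 18*tan(c))/((cos(c) + 2)^2*(cos(c) + 7)^2)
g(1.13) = 0.13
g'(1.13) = 0.34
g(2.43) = -0.17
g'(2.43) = 0.04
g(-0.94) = 0.09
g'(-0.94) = -0.15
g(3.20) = -0.17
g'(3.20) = 0.00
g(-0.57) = 0.05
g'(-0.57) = -0.05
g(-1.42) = 0.43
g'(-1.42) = -3.11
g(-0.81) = 0.07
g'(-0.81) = -0.10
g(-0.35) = 0.05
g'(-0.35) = -0.02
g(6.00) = 0.04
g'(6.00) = -0.02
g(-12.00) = 0.05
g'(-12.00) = 0.05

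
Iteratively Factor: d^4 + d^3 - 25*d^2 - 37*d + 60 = (d + 3)*(d^3 - 2*d^2 - 19*d + 20) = (d + 3)*(d + 4)*(d^2 - 6*d + 5) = (d - 5)*(d + 3)*(d + 4)*(d - 1)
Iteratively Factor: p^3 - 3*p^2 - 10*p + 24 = (p - 4)*(p^2 + p - 6) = (p - 4)*(p - 2)*(p + 3)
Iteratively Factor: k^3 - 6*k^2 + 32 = (k - 4)*(k^2 - 2*k - 8) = (k - 4)*(k + 2)*(k - 4)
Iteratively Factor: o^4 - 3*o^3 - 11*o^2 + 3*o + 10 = (o - 5)*(o^3 + 2*o^2 - o - 2) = (o - 5)*(o - 1)*(o^2 + 3*o + 2) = (o - 5)*(o - 1)*(o + 2)*(o + 1)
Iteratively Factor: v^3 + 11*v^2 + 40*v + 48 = (v + 4)*(v^2 + 7*v + 12) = (v + 3)*(v + 4)*(v + 4)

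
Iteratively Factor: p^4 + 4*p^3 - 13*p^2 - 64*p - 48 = (p - 4)*(p^3 + 8*p^2 + 19*p + 12) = (p - 4)*(p + 1)*(p^2 + 7*p + 12) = (p - 4)*(p + 1)*(p + 3)*(p + 4)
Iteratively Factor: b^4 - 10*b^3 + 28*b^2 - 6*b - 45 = (b - 3)*(b^3 - 7*b^2 + 7*b + 15) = (b - 3)*(b + 1)*(b^2 - 8*b + 15) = (b - 3)^2*(b + 1)*(b - 5)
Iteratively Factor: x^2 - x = (x)*(x - 1)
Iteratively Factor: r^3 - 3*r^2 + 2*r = (r - 1)*(r^2 - 2*r) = (r - 2)*(r - 1)*(r)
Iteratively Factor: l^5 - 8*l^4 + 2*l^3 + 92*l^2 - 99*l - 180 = (l - 3)*(l^4 - 5*l^3 - 13*l^2 + 53*l + 60) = (l - 4)*(l - 3)*(l^3 - l^2 - 17*l - 15) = (l - 5)*(l - 4)*(l - 3)*(l^2 + 4*l + 3) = (l - 5)*(l - 4)*(l - 3)*(l + 1)*(l + 3)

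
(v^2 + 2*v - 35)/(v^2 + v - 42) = (v - 5)/(v - 6)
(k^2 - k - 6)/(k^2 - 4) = (k - 3)/(k - 2)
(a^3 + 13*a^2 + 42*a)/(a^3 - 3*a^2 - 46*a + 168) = a*(a + 6)/(a^2 - 10*a + 24)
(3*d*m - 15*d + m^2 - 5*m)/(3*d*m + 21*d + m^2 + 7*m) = (m - 5)/(m + 7)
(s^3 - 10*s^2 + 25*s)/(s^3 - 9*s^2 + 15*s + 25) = s/(s + 1)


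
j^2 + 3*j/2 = j*(j + 3/2)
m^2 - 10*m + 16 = (m - 8)*(m - 2)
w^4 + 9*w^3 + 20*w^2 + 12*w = w*(w + 1)*(w + 2)*(w + 6)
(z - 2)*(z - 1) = z^2 - 3*z + 2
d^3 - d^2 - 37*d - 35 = (d - 7)*(d + 1)*(d + 5)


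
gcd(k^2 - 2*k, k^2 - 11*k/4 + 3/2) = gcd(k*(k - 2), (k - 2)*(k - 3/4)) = k - 2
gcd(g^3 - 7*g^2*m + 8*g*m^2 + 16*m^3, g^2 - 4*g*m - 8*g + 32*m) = g - 4*m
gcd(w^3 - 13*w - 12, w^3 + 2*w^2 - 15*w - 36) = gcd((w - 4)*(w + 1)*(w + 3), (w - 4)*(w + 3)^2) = w^2 - w - 12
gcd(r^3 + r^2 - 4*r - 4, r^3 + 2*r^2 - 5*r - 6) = r^2 - r - 2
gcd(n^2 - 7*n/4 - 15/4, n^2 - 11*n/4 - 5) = n + 5/4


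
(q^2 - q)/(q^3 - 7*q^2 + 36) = q*(q - 1)/(q^3 - 7*q^2 + 36)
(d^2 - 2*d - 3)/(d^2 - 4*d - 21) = (-d^2 + 2*d + 3)/(-d^2 + 4*d + 21)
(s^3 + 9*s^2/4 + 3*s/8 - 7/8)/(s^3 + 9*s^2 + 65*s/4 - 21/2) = (4*s^2 + 11*s + 7)/(2*(2*s^2 + 19*s + 42))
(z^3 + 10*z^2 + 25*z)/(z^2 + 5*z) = z + 5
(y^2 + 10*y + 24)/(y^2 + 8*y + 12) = (y + 4)/(y + 2)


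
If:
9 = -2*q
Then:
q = -9/2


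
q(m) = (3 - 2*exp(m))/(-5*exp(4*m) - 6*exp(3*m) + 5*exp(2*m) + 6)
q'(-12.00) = 0.00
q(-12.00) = 0.50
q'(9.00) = 0.00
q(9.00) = 0.00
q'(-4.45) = -0.00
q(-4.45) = 0.50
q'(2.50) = -0.00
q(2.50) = 0.00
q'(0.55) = 0.03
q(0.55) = 0.01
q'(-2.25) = -0.04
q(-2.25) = 0.46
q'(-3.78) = -0.01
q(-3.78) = 0.49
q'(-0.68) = -0.11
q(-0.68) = 0.32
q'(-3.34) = -0.01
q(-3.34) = 0.49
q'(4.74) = -0.00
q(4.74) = 0.00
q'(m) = (3 - 2*exp(m))*(20*exp(4*m) + 18*exp(3*m) - 10*exp(2*m))/(-5*exp(4*m) - 6*exp(3*m) + 5*exp(2*m) + 6)^2 - 2*exp(m)/(-5*exp(4*m) - 6*exp(3*m) + 5*exp(2*m) + 6)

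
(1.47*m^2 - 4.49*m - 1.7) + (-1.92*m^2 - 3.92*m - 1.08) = -0.45*m^2 - 8.41*m - 2.78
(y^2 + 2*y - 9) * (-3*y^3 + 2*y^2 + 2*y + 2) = -3*y^5 - 4*y^4 + 33*y^3 - 12*y^2 - 14*y - 18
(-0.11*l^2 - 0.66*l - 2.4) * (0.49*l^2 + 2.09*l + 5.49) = -0.0539*l^4 - 0.5533*l^3 - 3.1593*l^2 - 8.6394*l - 13.176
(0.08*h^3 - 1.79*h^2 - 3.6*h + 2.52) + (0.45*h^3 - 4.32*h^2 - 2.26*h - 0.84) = 0.53*h^3 - 6.11*h^2 - 5.86*h + 1.68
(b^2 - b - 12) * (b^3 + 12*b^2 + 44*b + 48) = b^5 + 11*b^4 + 20*b^3 - 140*b^2 - 576*b - 576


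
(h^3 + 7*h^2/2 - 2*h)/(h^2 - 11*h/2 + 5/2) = h*(h + 4)/(h - 5)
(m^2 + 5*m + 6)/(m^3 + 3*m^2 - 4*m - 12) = 1/(m - 2)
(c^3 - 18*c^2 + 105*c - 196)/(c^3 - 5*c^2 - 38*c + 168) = (c - 7)/(c + 6)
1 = 1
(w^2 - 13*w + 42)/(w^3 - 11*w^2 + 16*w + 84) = 1/(w + 2)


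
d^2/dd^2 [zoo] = 0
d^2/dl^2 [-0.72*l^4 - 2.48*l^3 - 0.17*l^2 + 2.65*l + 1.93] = -8.64*l^2 - 14.88*l - 0.34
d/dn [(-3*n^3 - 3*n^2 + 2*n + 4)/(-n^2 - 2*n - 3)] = (3*n^4 + 12*n^3 + 35*n^2 + 26*n + 2)/(n^4 + 4*n^3 + 10*n^2 + 12*n + 9)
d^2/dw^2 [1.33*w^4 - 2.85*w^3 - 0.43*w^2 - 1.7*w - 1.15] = 15.96*w^2 - 17.1*w - 0.86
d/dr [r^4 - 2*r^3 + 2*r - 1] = 4*r^3 - 6*r^2 + 2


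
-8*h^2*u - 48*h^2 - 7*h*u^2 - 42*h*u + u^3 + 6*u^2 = (-8*h + u)*(h + u)*(u + 6)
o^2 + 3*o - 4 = (o - 1)*(o + 4)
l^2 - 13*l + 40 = (l - 8)*(l - 5)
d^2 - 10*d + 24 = (d - 6)*(d - 4)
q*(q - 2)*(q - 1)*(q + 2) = q^4 - q^3 - 4*q^2 + 4*q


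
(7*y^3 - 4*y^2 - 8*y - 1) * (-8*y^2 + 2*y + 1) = -56*y^5 + 46*y^4 + 63*y^3 - 12*y^2 - 10*y - 1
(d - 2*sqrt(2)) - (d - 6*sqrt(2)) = 4*sqrt(2)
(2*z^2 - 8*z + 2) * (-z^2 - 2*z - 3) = -2*z^4 + 4*z^3 + 8*z^2 + 20*z - 6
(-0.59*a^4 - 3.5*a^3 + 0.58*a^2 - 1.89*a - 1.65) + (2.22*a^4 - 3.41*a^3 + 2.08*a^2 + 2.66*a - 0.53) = 1.63*a^4 - 6.91*a^3 + 2.66*a^2 + 0.77*a - 2.18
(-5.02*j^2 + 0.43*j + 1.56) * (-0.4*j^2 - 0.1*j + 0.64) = 2.008*j^4 + 0.33*j^3 - 3.8798*j^2 + 0.1192*j + 0.9984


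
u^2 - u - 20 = (u - 5)*(u + 4)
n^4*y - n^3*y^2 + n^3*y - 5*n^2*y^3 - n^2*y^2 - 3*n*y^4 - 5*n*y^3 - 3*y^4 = (n - 3*y)*(n + y)^2*(n*y + y)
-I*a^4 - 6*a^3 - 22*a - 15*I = (a - 5*I)*(a - 3*I)*(a + I)*(-I*a + 1)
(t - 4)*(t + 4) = t^2 - 16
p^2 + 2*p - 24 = (p - 4)*(p + 6)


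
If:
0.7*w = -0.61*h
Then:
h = -1.14754098360656*w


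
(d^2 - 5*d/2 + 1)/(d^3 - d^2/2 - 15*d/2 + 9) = (2*d - 1)/(2*d^2 + 3*d - 9)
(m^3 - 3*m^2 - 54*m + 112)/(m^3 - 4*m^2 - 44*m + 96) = (m + 7)/(m + 6)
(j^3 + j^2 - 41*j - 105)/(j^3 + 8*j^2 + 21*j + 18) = (j^2 - 2*j - 35)/(j^2 + 5*j + 6)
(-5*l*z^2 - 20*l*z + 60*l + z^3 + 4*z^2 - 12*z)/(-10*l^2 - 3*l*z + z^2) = (z^2 + 4*z - 12)/(2*l + z)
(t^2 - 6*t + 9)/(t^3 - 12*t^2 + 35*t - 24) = (t - 3)/(t^2 - 9*t + 8)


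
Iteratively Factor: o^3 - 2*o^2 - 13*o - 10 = (o + 1)*(o^2 - 3*o - 10) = (o - 5)*(o + 1)*(o + 2)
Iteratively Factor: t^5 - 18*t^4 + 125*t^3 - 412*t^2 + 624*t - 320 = (t - 4)*(t^4 - 14*t^3 + 69*t^2 - 136*t + 80) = (t - 4)*(t - 1)*(t^3 - 13*t^2 + 56*t - 80) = (t - 5)*(t - 4)*(t - 1)*(t^2 - 8*t + 16) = (t - 5)*(t - 4)^2*(t - 1)*(t - 4)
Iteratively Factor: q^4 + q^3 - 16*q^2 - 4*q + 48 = (q + 4)*(q^3 - 3*q^2 - 4*q + 12) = (q + 2)*(q + 4)*(q^2 - 5*q + 6) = (q - 3)*(q + 2)*(q + 4)*(q - 2)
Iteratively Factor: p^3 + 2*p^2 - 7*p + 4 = (p - 1)*(p^2 + 3*p - 4) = (p - 1)*(p + 4)*(p - 1)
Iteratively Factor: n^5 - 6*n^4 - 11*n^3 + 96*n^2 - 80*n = (n - 4)*(n^4 - 2*n^3 - 19*n^2 + 20*n) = (n - 4)*(n - 1)*(n^3 - n^2 - 20*n) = (n - 4)*(n - 1)*(n + 4)*(n^2 - 5*n) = n*(n - 4)*(n - 1)*(n + 4)*(n - 5)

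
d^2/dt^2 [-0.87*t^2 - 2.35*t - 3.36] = -1.74000000000000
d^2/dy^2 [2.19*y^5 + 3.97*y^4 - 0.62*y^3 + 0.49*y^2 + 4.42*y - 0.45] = 43.8*y^3 + 47.64*y^2 - 3.72*y + 0.98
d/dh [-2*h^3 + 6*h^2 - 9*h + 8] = -6*h^2 + 12*h - 9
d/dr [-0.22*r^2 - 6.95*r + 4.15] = -0.44*r - 6.95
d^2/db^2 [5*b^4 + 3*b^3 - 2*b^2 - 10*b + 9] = 60*b^2 + 18*b - 4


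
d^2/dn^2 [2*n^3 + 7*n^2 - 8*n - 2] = 12*n + 14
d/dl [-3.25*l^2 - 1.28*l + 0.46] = -6.5*l - 1.28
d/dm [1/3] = 0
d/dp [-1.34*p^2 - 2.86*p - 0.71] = -2.68*p - 2.86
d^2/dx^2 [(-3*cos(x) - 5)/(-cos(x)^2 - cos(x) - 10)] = 2*(-27*(1 - cos(2*x))^2*cos(x) - 17*(1 - cos(2*x))^2 - 1081*cos(x) + 442*cos(2*x) + 147*cos(3*x) + 6*cos(5*x) - 90)/(2*cos(x) + cos(2*x) + 21)^3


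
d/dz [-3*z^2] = -6*z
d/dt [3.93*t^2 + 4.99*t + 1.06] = 7.86*t + 4.99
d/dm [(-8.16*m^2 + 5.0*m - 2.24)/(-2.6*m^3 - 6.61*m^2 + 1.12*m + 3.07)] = (-21.216*m^4 + 26.0*m^3 + 6.4388*m^2 - 79.7152*m + 17.8588)/(6.76*m^6 + 34.372*m^5 + 37.8681*m^4 - 30.7704*m^3 - 39.331*m^2 + 6.8768*m + 9.4249)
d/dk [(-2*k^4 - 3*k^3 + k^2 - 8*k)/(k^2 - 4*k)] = (-4*k^3 + 21*k^2 + 24*k + 4)/(k^2 - 8*k + 16)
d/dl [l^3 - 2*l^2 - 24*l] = 3*l^2 - 4*l - 24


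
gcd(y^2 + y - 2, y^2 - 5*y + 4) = y - 1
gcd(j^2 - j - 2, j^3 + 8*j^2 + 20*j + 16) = 1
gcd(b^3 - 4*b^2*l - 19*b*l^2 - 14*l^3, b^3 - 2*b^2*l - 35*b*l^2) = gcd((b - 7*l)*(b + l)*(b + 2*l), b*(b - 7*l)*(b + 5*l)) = b - 7*l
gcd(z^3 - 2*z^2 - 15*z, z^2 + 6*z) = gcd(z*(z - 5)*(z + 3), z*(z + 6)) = z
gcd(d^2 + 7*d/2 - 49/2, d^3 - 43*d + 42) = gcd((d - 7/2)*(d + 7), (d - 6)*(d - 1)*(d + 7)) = d + 7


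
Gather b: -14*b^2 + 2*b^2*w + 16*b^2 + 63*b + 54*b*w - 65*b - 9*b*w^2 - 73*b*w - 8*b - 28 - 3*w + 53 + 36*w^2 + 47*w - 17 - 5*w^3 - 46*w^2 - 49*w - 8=b^2*(2*w + 2) + b*(-9*w^2 - 19*w - 10) - 5*w^3 - 10*w^2 - 5*w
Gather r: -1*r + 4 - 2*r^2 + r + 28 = 32 - 2*r^2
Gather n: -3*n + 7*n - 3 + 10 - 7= 4*n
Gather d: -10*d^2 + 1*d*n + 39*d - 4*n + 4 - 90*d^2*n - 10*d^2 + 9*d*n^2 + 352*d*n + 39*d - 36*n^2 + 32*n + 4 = d^2*(-90*n - 20) + d*(9*n^2 + 353*n + 78) - 36*n^2 + 28*n + 8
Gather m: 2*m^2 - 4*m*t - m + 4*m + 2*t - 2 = 2*m^2 + m*(3 - 4*t) + 2*t - 2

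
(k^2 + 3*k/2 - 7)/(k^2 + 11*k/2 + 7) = (k - 2)/(k + 2)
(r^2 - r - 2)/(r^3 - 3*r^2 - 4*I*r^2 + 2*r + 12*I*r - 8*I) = (r + 1)/(r^2 - r*(1 + 4*I) + 4*I)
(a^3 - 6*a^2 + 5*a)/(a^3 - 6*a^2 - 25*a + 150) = a*(a - 1)/(a^2 - a - 30)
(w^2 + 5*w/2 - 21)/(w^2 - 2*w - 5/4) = 2*(-2*w^2 - 5*w + 42)/(-4*w^2 + 8*w + 5)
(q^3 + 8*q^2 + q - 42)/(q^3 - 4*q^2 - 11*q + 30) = (q + 7)/(q - 5)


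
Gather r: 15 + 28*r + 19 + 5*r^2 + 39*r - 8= 5*r^2 + 67*r + 26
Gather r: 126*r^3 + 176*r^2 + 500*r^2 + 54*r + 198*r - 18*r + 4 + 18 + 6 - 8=126*r^3 + 676*r^2 + 234*r + 20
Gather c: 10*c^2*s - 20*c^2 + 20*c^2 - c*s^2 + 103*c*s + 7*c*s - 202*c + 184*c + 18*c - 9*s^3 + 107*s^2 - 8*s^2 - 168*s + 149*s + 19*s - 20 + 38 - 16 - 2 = 10*c^2*s + c*(-s^2 + 110*s) - 9*s^3 + 99*s^2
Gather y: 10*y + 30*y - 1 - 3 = 40*y - 4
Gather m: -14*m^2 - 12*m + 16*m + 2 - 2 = -14*m^2 + 4*m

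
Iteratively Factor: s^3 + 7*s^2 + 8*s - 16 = (s + 4)*(s^2 + 3*s - 4) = (s + 4)^2*(s - 1)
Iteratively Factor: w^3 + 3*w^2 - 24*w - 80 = (w + 4)*(w^2 - w - 20) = (w + 4)^2*(w - 5)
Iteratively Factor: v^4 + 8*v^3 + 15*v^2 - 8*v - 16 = (v + 1)*(v^3 + 7*v^2 + 8*v - 16) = (v + 1)*(v + 4)*(v^2 + 3*v - 4) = (v + 1)*(v + 4)^2*(v - 1)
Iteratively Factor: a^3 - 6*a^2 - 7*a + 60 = (a - 4)*(a^2 - 2*a - 15) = (a - 4)*(a + 3)*(a - 5)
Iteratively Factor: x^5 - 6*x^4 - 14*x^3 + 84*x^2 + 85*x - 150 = (x + 2)*(x^4 - 8*x^3 + 2*x^2 + 80*x - 75) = (x - 5)*(x + 2)*(x^3 - 3*x^2 - 13*x + 15) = (x - 5)*(x + 2)*(x + 3)*(x^2 - 6*x + 5) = (x - 5)^2*(x + 2)*(x + 3)*(x - 1)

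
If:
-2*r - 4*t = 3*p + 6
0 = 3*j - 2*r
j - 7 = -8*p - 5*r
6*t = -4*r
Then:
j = 138/67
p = -88/67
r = 207/67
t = -138/67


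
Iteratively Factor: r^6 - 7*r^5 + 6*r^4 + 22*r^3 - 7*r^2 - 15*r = (r - 1)*(r^5 - 6*r^4 + 22*r^2 + 15*r) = (r - 3)*(r - 1)*(r^4 - 3*r^3 - 9*r^2 - 5*r) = (r - 3)*(r - 1)*(r + 1)*(r^3 - 4*r^2 - 5*r) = r*(r - 3)*(r - 1)*(r + 1)*(r^2 - 4*r - 5) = r*(r - 5)*(r - 3)*(r - 1)*(r + 1)*(r + 1)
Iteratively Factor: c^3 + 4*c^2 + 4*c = (c + 2)*(c^2 + 2*c) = (c + 2)^2*(c)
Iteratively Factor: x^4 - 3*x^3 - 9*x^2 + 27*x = (x)*(x^3 - 3*x^2 - 9*x + 27) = x*(x + 3)*(x^2 - 6*x + 9) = x*(x - 3)*(x + 3)*(x - 3)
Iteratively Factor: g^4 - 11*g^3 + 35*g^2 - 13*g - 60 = (g - 4)*(g^3 - 7*g^2 + 7*g + 15) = (g - 4)*(g - 3)*(g^2 - 4*g - 5) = (g - 5)*(g - 4)*(g - 3)*(g + 1)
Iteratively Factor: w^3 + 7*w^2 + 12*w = (w)*(w^2 + 7*w + 12) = w*(w + 4)*(w + 3)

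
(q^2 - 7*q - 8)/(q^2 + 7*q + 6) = (q - 8)/(q + 6)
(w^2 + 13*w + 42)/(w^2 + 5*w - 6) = (w + 7)/(w - 1)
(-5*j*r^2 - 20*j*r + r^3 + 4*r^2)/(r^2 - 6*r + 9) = r*(-5*j*r - 20*j + r^2 + 4*r)/(r^2 - 6*r + 9)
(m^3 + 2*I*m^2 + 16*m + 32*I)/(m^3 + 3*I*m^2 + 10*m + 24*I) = (m - 4*I)/(m - 3*I)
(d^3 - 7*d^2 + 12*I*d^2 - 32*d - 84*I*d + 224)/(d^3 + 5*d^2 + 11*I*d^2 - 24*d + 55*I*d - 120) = (d^2 + d*(-7 + 4*I) - 28*I)/(d^2 + d*(5 + 3*I) + 15*I)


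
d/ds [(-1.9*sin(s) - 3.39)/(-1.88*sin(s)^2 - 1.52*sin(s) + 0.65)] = (-12.7464*sin(s) + 1.786*cos(2*s) - 8.1738)*cos(s)/(1.88*sin(s)^2 + 1.52*sin(s) - 0.65)^2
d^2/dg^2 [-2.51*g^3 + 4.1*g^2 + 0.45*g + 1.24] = 8.2 - 15.06*g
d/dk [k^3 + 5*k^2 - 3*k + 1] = 3*k^2 + 10*k - 3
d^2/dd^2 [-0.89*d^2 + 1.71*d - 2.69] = -1.78000000000000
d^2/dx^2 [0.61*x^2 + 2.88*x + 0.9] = 1.22000000000000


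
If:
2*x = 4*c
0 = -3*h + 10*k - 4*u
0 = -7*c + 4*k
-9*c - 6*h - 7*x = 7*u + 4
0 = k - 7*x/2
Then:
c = 0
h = -16/3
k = 0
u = 4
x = 0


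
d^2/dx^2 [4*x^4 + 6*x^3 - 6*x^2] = 48*x^2 + 36*x - 12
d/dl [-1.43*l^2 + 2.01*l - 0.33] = 2.01 - 2.86*l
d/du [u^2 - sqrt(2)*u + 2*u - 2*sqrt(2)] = 2*u - sqrt(2) + 2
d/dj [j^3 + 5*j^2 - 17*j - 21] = 3*j^2 + 10*j - 17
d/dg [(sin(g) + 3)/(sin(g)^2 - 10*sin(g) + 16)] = (-6*sin(g) + cos(g)^2 + 45)*cos(g)/(sin(g)^2 - 10*sin(g) + 16)^2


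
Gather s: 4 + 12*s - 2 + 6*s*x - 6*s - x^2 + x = s*(6*x + 6) - x^2 + x + 2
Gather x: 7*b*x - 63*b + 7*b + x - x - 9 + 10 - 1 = 7*b*x - 56*b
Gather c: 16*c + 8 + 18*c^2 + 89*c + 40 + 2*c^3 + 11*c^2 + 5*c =2*c^3 + 29*c^2 + 110*c + 48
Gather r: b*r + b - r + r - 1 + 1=b*r + b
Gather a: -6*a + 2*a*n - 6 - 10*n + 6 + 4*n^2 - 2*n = a*(2*n - 6) + 4*n^2 - 12*n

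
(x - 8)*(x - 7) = x^2 - 15*x + 56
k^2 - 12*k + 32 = (k - 8)*(k - 4)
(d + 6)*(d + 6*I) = d^2 + 6*d + 6*I*d + 36*I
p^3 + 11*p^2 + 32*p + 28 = (p + 2)^2*(p + 7)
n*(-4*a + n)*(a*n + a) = -4*a^2*n^2 - 4*a^2*n + a*n^3 + a*n^2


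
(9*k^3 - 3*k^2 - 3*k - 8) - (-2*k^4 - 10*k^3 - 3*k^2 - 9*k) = 2*k^4 + 19*k^3 + 6*k - 8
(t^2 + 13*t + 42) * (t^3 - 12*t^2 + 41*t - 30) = t^5 + t^4 - 73*t^3 - t^2 + 1332*t - 1260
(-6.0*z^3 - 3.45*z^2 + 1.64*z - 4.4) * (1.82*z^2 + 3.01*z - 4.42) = -10.92*z^5 - 24.339*z^4 + 19.1203*z^3 + 12.1774*z^2 - 20.4928*z + 19.448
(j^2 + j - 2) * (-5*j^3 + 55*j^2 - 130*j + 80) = -5*j^5 + 50*j^4 - 65*j^3 - 160*j^2 + 340*j - 160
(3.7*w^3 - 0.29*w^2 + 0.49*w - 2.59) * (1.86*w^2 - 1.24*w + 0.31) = 6.882*w^5 - 5.1274*w^4 + 2.418*w^3 - 5.5149*w^2 + 3.3635*w - 0.8029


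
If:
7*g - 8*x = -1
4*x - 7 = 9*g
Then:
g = -13/11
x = -10/11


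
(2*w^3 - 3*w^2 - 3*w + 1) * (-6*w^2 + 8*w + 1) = -12*w^5 + 34*w^4 - 4*w^3 - 33*w^2 + 5*w + 1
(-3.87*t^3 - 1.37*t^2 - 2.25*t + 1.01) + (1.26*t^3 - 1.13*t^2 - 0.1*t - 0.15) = -2.61*t^3 - 2.5*t^2 - 2.35*t + 0.86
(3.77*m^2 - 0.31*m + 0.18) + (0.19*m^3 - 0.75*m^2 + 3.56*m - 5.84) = 0.19*m^3 + 3.02*m^2 + 3.25*m - 5.66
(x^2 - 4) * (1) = x^2 - 4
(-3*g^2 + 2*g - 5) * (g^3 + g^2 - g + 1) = -3*g^5 - g^4 - 10*g^2 + 7*g - 5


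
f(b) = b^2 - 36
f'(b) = 2*b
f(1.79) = -32.80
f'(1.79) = 3.58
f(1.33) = -34.23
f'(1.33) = 2.66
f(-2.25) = -30.94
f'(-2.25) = -4.50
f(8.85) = 42.32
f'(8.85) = 17.70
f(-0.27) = -35.93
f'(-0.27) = -0.54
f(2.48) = -29.85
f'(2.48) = 4.96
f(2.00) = -32.00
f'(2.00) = 4.00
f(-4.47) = -16.02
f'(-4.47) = -8.94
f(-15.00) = 189.00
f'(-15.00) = -30.00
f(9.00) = 45.00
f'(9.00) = 18.00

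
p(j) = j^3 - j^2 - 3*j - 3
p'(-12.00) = 453.00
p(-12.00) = -1839.00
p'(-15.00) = 702.00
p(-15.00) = -3558.00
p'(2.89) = 16.28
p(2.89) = 4.12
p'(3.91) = 35.04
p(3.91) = 29.76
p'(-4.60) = 69.68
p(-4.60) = -107.70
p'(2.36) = 8.99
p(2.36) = -2.51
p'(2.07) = 5.71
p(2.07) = -4.63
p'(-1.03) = 2.24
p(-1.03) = -2.06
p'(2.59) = 11.94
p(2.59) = -0.10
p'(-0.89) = 1.16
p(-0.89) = -1.83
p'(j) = 3*j^2 - 2*j - 3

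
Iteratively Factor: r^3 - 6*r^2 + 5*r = (r)*(r^2 - 6*r + 5) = r*(r - 1)*(r - 5)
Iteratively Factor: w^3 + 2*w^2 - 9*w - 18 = (w + 2)*(w^2 - 9) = (w - 3)*(w + 2)*(w + 3)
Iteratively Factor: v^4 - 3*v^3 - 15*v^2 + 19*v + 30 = (v + 1)*(v^3 - 4*v^2 - 11*v + 30) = (v - 5)*(v + 1)*(v^2 + v - 6) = (v - 5)*(v + 1)*(v + 3)*(v - 2)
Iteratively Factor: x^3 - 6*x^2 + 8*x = (x)*(x^2 - 6*x + 8) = x*(x - 2)*(x - 4)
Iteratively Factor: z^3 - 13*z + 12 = (z - 3)*(z^2 + 3*z - 4) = (z - 3)*(z + 4)*(z - 1)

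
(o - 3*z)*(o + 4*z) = o^2 + o*z - 12*z^2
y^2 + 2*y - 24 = (y - 4)*(y + 6)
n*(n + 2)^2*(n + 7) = n^4 + 11*n^3 + 32*n^2 + 28*n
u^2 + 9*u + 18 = (u + 3)*(u + 6)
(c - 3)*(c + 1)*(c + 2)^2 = c^4 + 2*c^3 - 7*c^2 - 20*c - 12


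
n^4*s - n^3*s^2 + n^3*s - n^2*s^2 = n^2*(n - s)*(n*s + s)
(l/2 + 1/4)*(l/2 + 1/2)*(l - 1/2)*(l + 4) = l^4/4 + 5*l^3/4 + 15*l^2/16 - 5*l/16 - 1/4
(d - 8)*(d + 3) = d^2 - 5*d - 24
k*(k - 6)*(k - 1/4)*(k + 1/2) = k^4 - 23*k^3/4 - 13*k^2/8 + 3*k/4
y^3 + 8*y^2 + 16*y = y*(y + 4)^2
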